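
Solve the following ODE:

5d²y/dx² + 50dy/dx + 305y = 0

Characteristic equation: 5r² + 50r + 305 = 0
Divide by 5: r² + 10r + 61 = 0
Roots: r = -5 ± 6i (complex conjugates)
General solution: y = e^(-5x)(C₁cos(6x) + C₂sin(6x))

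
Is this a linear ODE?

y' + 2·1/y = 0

No. Nonlinear (1/y term)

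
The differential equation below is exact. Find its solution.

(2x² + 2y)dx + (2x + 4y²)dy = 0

Verify exactness: ∂M/∂y = ∂N/∂x ✓
Find F(x,y) such that ∂F/∂x = M, ∂F/∂y = N
Solution: 2x³/3 + 2xy + 4y³/3 = C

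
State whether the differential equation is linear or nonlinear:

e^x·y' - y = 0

Linear (y and its derivatives appear to the first power only, no products of y terms)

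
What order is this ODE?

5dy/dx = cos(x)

The order is 1 (highest derivative is of order 1).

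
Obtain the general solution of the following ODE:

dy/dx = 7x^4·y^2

Separating variables and integrating:
-1/y = 7x^5/5 + C

General solution: y^-1 = (-7/5)x^5 + C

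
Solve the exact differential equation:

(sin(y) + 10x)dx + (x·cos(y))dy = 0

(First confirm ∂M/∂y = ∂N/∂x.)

Verify exactness: ∂M/∂y = ∂N/∂x ✓
Find F(x,y) such that ∂F/∂x = M, ∂F/∂y = N
Solution: x·sin(y) + 5x² = C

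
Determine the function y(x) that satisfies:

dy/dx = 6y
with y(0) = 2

General solution: y = Ce^(6x)
Applying IC y(0) = 2:
Particular solution: y = 2e^(6x)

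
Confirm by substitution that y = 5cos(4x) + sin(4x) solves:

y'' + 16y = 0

Verification:
y'' = -80cos(4x) - 16sin(4x)
y'' + 16y = 0 ✓

Yes, it is a solution.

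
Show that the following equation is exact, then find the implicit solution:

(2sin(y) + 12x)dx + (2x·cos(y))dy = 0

Verify exactness: ∂M/∂y = ∂N/∂x ✓
Find F(x,y) such that ∂F/∂x = M, ∂F/∂y = N
Solution: 2x·sin(y) + 6x² = C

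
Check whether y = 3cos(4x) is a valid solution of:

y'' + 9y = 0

Verification:
y'' = -48cos(4x)
y'' + 9y ≠ 0 (frequency mismatch: got 16 instead of 9)

No, it is not a solution.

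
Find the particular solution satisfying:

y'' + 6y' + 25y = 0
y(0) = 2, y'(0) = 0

General solution: y = e^(-3x)(C₁cos(4x) + C₂sin(4x))
Complex roots r = -3 ± 4i
Applying ICs: C₁ = 2, C₂ = 3/2
Particular solution: y = e^(-3x)(2cos(4x) + (3/2)sin(4x))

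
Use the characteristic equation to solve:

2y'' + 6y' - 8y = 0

Characteristic equation: 2r² + 6r - 8 = 0
Divide by 2: r² + 3r - 4 = 0
Roots: r = 1, -4 (distinct real)
General solution: y = C₁e^x + C₂e^(-4x)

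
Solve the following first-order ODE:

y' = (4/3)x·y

Separating variables and integrating:
ln|y| = 2x^2/3 + C

General solution: y = Ce^(2x^2/3)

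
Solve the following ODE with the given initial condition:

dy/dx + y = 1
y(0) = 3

General solution: y = 1 + Ce^(-x)
Applying y(0) = 3: C = 3 - 1 = 2
Particular solution: y = 1 + 2e^(-x)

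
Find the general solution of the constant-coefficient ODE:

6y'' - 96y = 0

Characteristic equation: 6r² - 96 = 0
Divide by 6: r² - 16 = 0
Roots: r = 4, -4 (distinct real)
General solution: y = C₁e^(4x) + C₂e^(-4x)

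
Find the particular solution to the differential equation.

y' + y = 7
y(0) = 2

General solution: y = 7 + Ce^(-x)
Applying y(0) = 2: C = 2 - 7 = -5
Particular solution: y = 7 - 5e^(-x)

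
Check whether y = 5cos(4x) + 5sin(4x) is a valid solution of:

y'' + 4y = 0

Verification:
y'' = -80cos(4x) - 80sin(4x)
y'' + 4y ≠ 0 (frequency mismatch: got 16 instead of 4)

No, it is not a solution.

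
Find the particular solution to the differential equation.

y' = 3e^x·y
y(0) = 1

General solution: y = Ce^(3e^x)
Applying IC y(0) = 1:
Particular solution: y = e^(3(e^x - 1))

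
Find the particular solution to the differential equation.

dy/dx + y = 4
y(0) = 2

General solution: y = 4 + Ce^(-x)
Applying y(0) = 2: C = 2 - 4 = -2
Particular solution: y = 4 - 2e^(-x)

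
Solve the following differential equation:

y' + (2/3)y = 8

Using integrating factor method:

General solution: y = 12 + Ce^(-2x/3)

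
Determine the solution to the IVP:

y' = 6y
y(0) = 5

General solution: y = Ce^(6x)
Applying IC y(0) = 5:
Particular solution: y = 5e^(6x)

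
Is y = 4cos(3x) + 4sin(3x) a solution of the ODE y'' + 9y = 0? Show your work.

Verification:
y'' = -36cos(3x) - 36sin(3x)
y'' + 9y = 0 ✓

Yes, it is a solution.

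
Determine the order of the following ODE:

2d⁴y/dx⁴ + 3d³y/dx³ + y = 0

The order is 4 (highest derivative is of order 4).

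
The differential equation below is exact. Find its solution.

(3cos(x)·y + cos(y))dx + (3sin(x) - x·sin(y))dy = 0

Verify exactness: ∂M/∂y = ∂N/∂x ✓
Find F(x,y) such that ∂F/∂x = M, ∂F/∂y = N
Solution: 3sin(x)·y + x·cos(y) = C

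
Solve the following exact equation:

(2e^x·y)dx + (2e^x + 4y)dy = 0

Verify exactness: ∂M/∂y = ∂N/∂x ✓
Find F(x,y) such that ∂F/∂x = M, ∂F/∂y = N
Solution: 2e^x·y + 2y² = C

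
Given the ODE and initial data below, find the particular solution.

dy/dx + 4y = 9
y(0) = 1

General solution: y = 9/4 + Ce^(-4x)
Applying y(0) = 1: C = 1 - 9/4 = -5/4
Particular solution: y = 9/4 - (5/4)e^(-4x)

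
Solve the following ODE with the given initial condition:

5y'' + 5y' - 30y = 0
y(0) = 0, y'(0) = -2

General solution: y = C₁e^(2x) + C₂e^(-3x)
Applying ICs: C₁ = -2/5, C₂ = 2/5
Particular solution: y = -(2/5)e^(2x) + (2/5)e^(-3x)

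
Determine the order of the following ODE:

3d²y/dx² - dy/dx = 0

The order is 2 (highest derivative is of order 2).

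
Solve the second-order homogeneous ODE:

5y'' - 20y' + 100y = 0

Characteristic equation: 5r² - 20r + 100 = 0
Divide by 5: r² - 4r + 20 = 0
Roots: r = 2 ± 4i (complex conjugates)
General solution: y = e^(2x)(C₁cos(4x) + C₂sin(4x))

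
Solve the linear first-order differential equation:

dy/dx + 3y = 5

Using integrating factor method:

General solution: y = 5/3 + Ce^(-3x)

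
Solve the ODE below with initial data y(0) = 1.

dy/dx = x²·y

General solution: y = Ce^(x³/3)
Applying IC y(0) = 1:
Particular solution: y = e^(x³/3)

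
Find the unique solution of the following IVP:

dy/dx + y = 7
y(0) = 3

General solution: y = 7 + Ce^(-x)
Applying y(0) = 3: C = 3 - 7 = -4
Particular solution: y = 7 - 4e^(-x)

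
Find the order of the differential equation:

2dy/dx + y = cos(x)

The order is 1 (highest derivative is of order 1).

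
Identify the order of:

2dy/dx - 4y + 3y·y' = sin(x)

The order is 1 (highest derivative is of order 1).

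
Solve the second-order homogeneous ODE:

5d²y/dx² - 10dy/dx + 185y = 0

Characteristic equation: 5r² - 10r + 185 = 0
Divide by 5: r² - 2r + 37 = 0
Roots: r = 1 ± 6i (complex conjugates)
General solution: y = e^x(C₁cos(6x) + C₂sin(6x))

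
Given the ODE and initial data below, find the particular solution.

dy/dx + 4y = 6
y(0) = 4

General solution: y = 3/2 + Ce^(-4x)
Applying y(0) = 4: C = 4 - 3/2 = 5/2
Particular solution: y = 3/2 + (5/2)e^(-4x)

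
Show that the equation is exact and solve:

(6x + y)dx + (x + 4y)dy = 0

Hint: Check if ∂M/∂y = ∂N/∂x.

Verify exactness: ∂M/∂y = ∂N/∂x ✓
Find F(x,y) such that ∂F/∂x = M, ∂F/∂y = N
Solution: 3x² + xy + 2y² = C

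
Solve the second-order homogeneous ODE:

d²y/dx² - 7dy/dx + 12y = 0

Characteristic equation: r² - 7r + 12 = 0
Roots: r = 4, 3 (distinct real)
General solution: y = C₁e^(4x) + C₂e^(3x)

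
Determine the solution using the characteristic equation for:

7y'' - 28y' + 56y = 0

Characteristic equation: 7r² - 28r + 56 = 0
Divide by 7: r² - 4r + 8 = 0
Roots: r = 2 ± 2i (complex conjugates)
General solution: y = e^(2x)(C₁cos(2x) + C₂sin(2x))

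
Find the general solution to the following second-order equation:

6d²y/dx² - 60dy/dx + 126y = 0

Characteristic equation: 6r² - 60r + 126 = 0
Divide by 6: r² - 10r + 21 = 0
Roots: r = 7, 3 (distinct real)
General solution: y = C₁e^(7x) + C₂e^(3x)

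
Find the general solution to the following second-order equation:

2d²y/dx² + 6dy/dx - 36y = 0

Characteristic equation: 2r² + 6r - 36 = 0
Divide by 2: r² + 3r - 18 = 0
Roots: r = 3, -6 (distinct real)
General solution: y = C₁e^(3x) + C₂e^(-6x)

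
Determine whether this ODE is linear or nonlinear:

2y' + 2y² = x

Nonlinear (y² term)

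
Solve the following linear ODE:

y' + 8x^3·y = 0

Using integrating factor method:

General solution: y = Ce^(-2x^4)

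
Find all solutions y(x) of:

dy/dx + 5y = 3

Using integrating factor method:

General solution: y = 3/5 + Ce^(-5x)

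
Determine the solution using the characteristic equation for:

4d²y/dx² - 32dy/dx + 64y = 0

Characteristic equation: 4r² - 32r + 64 = 0
Divide by 4: r² - 8r + 16 = 0
Factored: (r - 4)² = 0
Repeated root: r = 4
General solution: y = (C₁ + C₂x)e^(4x)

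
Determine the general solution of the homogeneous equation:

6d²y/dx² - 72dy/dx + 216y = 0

Characteristic equation: 6r² - 72r + 216 = 0
Divide by 6: r² - 12r + 36 = 0
Factored: (r - 6)² = 0
Repeated root: r = 6
General solution: y = (C₁ + C₂x)e^(6x)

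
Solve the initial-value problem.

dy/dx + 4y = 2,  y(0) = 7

General solution: y = 1/2 + Ce^(-4x)
Applying y(0) = 7: C = 7 - 1/2 = 13/2
Particular solution: y = 1/2 + (13/2)e^(-4x)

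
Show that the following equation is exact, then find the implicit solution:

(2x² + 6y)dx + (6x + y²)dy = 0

Verify exactness: ∂M/∂y = ∂N/∂x ✓
Find F(x,y) such that ∂F/∂x = M, ∂F/∂y = N
Solution: 2x³/3 + 6xy + y³/3 = C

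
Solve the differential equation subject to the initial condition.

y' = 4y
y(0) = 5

General solution: y = Ce^(4x)
Applying IC y(0) = 5:
Particular solution: y = 5e^(4x)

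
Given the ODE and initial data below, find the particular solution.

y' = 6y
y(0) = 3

General solution: y = Ce^(6x)
Applying IC y(0) = 3:
Particular solution: y = 3e^(6x)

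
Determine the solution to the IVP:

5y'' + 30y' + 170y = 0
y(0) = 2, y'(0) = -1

General solution: y = e^(-3x)(C₁cos(5x) + C₂sin(5x))
Complex roots r = -3 ± 5i
Applying ICs: C₁ = 2, C₂ = 1
Particular solution: y = e^(-3x)(2cos(5x) + sin(5x))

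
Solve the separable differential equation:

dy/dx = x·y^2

Separating variables and integrating:
-1/y = x^2/2 + C

General solution: y^-1 = (-1/2)x^2 + C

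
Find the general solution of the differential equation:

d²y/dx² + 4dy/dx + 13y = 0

Characteristic equation: r² + 4r + 13 = 0
Roots: r = -2 ± 3i (complex conjugates)
General solution: y = e^(-2x)(C₁cos(3x) + C₂sin(3x))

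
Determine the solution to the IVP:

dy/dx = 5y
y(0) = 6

General solution: y = Ce^(5x)
Applying IC y(0) = 6:
Particular solution: y = 6e^(5x)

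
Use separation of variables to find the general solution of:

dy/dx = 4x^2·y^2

Separating variables and integrating:
-1/y = 4x^3/3 + C

General solution: y^-1 = (-4/3)x^3 + C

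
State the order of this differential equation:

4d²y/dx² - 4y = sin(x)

The order is 2 (highest derivative is of order 2).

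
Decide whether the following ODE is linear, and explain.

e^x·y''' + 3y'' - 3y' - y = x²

Linear (y and its derivatives appear to the first power only, no products of y terms)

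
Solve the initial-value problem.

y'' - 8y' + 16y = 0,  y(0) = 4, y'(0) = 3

General solution: y = (C₁ + C₂x)e^(4x)
Repeated root r = 4
Applying ICs: C₁ = 4, C₂ = -13
Particular solution: y = (4 - 13x)e^(4x)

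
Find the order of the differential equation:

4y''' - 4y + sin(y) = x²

The order is 3 (highest derivative is of order 3).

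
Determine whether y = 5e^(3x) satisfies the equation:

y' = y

Verification:
y = 5e^(3x)
y' = 15e^(3x)
But y = 5e^(3x)
y' ≠ y — the derivative does not match

No, it is not a solution.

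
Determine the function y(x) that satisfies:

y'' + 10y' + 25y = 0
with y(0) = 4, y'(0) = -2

General solution: y = (C₁ + C₂x)e^(-5x)
Repeated root r = -5
Applying ICs: C₁ = 4, C₂ = 18
Particular solution: y = (4 + 18x)e^(-5x)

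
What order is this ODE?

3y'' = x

The order is 2 (highest derivative is of order 2).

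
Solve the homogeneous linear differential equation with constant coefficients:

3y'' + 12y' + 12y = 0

Characteristic equation: 3r² + 12r + 12 = 0
Divide by 3: r² + 4r + 4 = 0
Factored: (r + 2)² = 0
Repeated root: r = -2
General solution: y = (C₁ + C₂x)e^(-2x)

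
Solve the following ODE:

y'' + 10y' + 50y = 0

Characteristic equation: r² + 10r + 50 = 0
Roots: r = -5 ± 5i (complex conjugates)
General solution: y = e^(-5x)(C₁cos(5x) + C₂sin(5x))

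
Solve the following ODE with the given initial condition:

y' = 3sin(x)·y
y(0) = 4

General solution: y = Ce^(-3cos(x))
Applying IC y(0) = 4:
Particular solution: y = 4e^(3(1-cos(x)))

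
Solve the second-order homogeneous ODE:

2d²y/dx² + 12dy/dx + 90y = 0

Characteristic equation: 2r² + 12r + 90 = 0
Divide by 2: r² + 6r + 45 = 0
Roots: r = -3 ± 6i (complex conjugates)
General solution: y = e^(-3x)(C₁cos(6x) + C₂sin(6x))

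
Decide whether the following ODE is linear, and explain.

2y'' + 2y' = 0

Linear (y and its derivatives appear to the first power only, no products of y terms)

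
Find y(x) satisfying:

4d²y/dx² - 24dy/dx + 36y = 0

Characteristic equation: 4r² - 24r + 36 = 0
Divide by 4: r² - 6r + 9 = 0
Factored: (r - 3)² = 0
Repeated root: r = 3
General solution: y = (C₁ + C₂x)e^(3x)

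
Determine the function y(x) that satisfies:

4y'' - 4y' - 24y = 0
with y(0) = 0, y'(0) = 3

General solution: y = C₁e^(3x) + C₂e^(-2x)
Applying ICs: C₁ = 3/5, C₂ = -3/5
Particular solution: y = (3/5)e^(3x) - (3/5)e^(-2x)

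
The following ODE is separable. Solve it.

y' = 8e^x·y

Separating variables and integrating:
ln|y| = 8e^x + C

General solution: y = Ce^(8e^x)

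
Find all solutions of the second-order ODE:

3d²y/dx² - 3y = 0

Characteristic equation: 3r² - 3 = 0
Divide by 3: r² - 1 = 0
Roots: r = 1, -1 (distinct real)
General solution: y = C₁e^x + C₂e^(-x)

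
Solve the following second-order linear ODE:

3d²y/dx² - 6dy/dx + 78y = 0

Characteristic equation: 3r² - 6r + 78 = 0
Divide by 3: r² - 2r + 26 = 0
Roots: r = 1 ± 5i (complex conjugates)
General solution: y = e^x(C₁cos(5x) + C₂sin(5x))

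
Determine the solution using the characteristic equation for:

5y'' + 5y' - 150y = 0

Characteristic equation: 5r² + 5r - 150 = 0
Divide by 5: r² + r - 30 = 0
Roots: r = 5, -6 (distinct real)
General solution: y = C₁e^(5x) + C₂e^(-6x)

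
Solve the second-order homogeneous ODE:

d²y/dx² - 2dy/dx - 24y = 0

Characteristic equation: r² - 2r - 24 = 0
Roots: r = 6, -4 (distinct real)
General solution: y = C₁e^(6x) + C₂e^(-4x)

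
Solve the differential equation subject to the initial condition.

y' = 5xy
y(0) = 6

General solution: y = Ce^(5x²/2)
Applying IC y(0) = 6:
Particular solution: y = 6e^(5x²/2)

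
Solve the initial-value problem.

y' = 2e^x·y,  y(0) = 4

General solution: y = Ce^(2e^x)
Applying IC y(0) = 4:
Particular solution: y = 4e^(2(e^x - 1))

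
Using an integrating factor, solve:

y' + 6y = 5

Using integrating factor method:

General solution: y = 5/6 + Ce^(-6x)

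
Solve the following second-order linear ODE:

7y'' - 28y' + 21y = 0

Characteristic equation: 7r² - 28r + 21 = 0
Divide by 7: r² - 4r + 3 = 0
Roots: r = 1, 3 (distinct real)
General solution: y = C₁e^x + C₂e^(3x)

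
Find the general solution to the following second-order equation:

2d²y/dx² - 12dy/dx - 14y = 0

Characteristic equation: 2r² - 12r - 14 = 0
Divide by 2: r² - 6r - 7 = 0
Roots: r = 7, -1 (distinct real)
General solution: y = C₁e^(7x) + C₂e^(-x)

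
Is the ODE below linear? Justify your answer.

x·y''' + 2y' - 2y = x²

Yes. Linear (y and its derivatives appear to the first power only, no products of y terms)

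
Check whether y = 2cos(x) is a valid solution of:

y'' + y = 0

Verification:
y'' = -2cos(x)
y'' + y = 0 ✓

Yes, it is a solution.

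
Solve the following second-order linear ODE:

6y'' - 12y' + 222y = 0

Characteristic equation: 6r² - 12r + 222 = 0
Divide by 6: r² - 2r + 37 = 0
Roots: r = 1 ± 6i (complex conjugates)
General solution: y = e^x(C₁cos(6x) + C₂sin(6x))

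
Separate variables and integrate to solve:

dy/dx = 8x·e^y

Separating variables and integrating:
-e^(-y) = 4x² + C

General solution: y = -ln(C - 4x²)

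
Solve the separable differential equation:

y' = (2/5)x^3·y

Separating variables and integrating:
ln|y| = x^4/10 + C

General solution: y = Ce^(x^4/10)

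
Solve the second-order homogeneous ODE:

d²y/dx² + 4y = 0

Characteristic equation: r² + 4 = 0
Roots: r = ±2i (complex conjugates)
General solution: y = C₁cos(2x) + C₂sin(2x)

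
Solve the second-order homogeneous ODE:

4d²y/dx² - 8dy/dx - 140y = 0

Characteristic equation: 4r² - 8r - 140 = 0
Divide by 4: r² - 2r - 35 = 0
Roots: r = 7, -5 (distinct real)
General solution: y = C₁e^(7x) + C₂e^(-5x)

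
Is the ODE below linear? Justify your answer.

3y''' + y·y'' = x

No. Nonlinear (y·y'' term)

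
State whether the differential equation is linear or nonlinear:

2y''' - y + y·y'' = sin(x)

Nonlinear (y·y'' term)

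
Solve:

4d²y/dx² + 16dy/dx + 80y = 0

Characteristic equation: 4r² + 16r + 80 = 0
Divide by 4: r² + 4r + 20 = 0
Roots: r = -2 ± 4i (complex conjugates)
General solution: y = e^(-2x)(C₁cos(4x) + C₂sin(4x))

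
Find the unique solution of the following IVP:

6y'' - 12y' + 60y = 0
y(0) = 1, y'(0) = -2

General solution: y = e^x(C₁cos(3x) + C₂sin(3x))
Complex roots r = 1 ± 3i
Applying ICs: C₁ = 1, C₂ = -1
Particular solution: y = e^x(cos(3x) - sin(3x))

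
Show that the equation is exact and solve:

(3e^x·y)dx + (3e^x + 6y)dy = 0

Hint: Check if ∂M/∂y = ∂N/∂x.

Verify exactness: ∂M/∂y = ∂N/∂x ✓
Find F(x,y) such that ∂F/∂x = M, ∂F/∂y = N
Solution: 3e^x·y + 3y² = C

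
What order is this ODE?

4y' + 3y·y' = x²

The order is 1 (highest derivative is of order 1).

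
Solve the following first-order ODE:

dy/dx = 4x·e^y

Separating variables and integrating:
-e^(-y) = 2x² + C

General solution: y = -ln(C - 2x²)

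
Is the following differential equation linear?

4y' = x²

Yes. Linear (y and its derivatives appear to the first power only, no products of y terms)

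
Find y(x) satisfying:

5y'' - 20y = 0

Characteristic equation: 5r² - 20 = 0
Divide by 5: r² - 4 = 0
Roots: r = 2, -2 (distinct real)
General solution: y = C₁e^(2x) + C₂e^(-2x)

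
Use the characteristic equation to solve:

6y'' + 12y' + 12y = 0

Characteristic equation: 6r² + 12r + 12 = 0
Divide by 6: r² + 2r + 2 = 0
Roots: r = -1 ± i (complex conjugates)
General solution: y = e^(-x)(C₁cos(x) + C₂sin(x))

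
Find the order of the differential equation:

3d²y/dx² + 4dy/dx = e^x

The order is 2 (highest derivative is of order 2).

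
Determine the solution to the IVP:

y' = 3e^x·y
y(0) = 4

General solution: y = Ce^(3e^x)
Applying IC y(0) = 4:
Particular solution: y = 4e^(3(e^x - 1))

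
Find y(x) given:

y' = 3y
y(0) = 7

General solution: y = Ce^(3x)
Applying IC y(0) = 7:
Particular solution: y = 7e^(3x)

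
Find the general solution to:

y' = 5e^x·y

Separating variables and integrating:
ln|y| = 5e^x + C

General solution: y = Ce^(5e^x)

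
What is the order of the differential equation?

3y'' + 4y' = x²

The order is 2 (highest derivative is of order 2).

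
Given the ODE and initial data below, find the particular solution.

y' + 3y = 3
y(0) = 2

General solution: y = 1 + Ce^(-3x)
Applying y(0) = 2: C = 2 - 1 = 1
Particular solution: y = 1 + e^(-3x)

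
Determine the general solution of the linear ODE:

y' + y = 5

Using integrating factor method:

General solution: y = 5 + Ce^(-x)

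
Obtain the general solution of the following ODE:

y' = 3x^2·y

Separating variables and integrating:
ln|y| = x^3 + C

General solution: y = Ce^(x^3)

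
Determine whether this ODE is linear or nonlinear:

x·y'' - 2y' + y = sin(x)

Linear (y and its derivatives appear to the first power only, no products of y terms)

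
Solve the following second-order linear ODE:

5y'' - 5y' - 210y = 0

Characteristic equation: 5r² - 5r - 210 = 0
Divide by 5: r² - r - 42 = 0
Roots: r = 7, -6 (distinct real)
General solution: y = C₁e^(7x) + C₂e^(-6x)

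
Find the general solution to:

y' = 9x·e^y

Separating variables and integrating:
-e^(-y) = 9x²/2 + C

General solution: y = -ln(C - 9x²/2)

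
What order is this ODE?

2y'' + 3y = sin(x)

The order is 2 (highest derivative is of order 2).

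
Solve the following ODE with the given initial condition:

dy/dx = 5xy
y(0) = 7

General solution: y = Ce^(5x²/2)
Applying IC y(0) = 7:
Particular solution: y = 7e^(5x²/2)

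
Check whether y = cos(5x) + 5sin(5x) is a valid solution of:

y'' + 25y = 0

Verification:
y'' = -25cos(5x) - 125sin(5x)
y'' + 25y = 0 ✓

Yes, it is a solution.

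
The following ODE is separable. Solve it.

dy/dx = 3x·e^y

Separating variables and integrating:
-e^(-y) = 3x²/2 + C

General solution: y = -ln(C - 3x²/2)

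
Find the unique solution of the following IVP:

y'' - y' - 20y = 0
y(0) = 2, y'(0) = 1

General solution: y = C₁e^(5x) + C₂e^(-4x)
Applying ICs: C₁ = 1, C₂ = 1
Particular solution: y = e^(5x) + e^(-4x)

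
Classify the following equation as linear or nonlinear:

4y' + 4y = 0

Linear (y and its derivatives appear to the first power only, no products of y terms)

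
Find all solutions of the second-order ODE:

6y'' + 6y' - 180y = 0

Characteristic equation: 6r² + 6r - 180 = 0
Divide by 6: r² + r - 30 = 0
Roots: r = 5, -6 (distinct real)
General solution: y = C₁e^(5x) + C₂e^(-6x)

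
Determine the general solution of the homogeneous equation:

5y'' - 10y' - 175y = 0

Characteristic equation: 5r² - 10r - 175 = 0
Divide by 5: r² - 2r - 35 = 0
Roots: r = 7, -5 (distinct real)
General solution: y = C₁e^(7x) + C₂e^(-5x)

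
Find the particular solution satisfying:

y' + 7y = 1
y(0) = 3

General solution: y = 1/7 + Ce^(-7x)
Applying y(0) = 3: C = 3 - 1/7 = 20/7
Particular solution: y = 1/7 + (20/7)e^(-7x)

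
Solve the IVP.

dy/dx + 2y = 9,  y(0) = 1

General solution: y = 9/2 + Ce^(-2x)
Applying y(0) = 1: C = 1 - 9/2 = -7/2
Particular solution: y = 9/2 - (7/2)e^(-2x)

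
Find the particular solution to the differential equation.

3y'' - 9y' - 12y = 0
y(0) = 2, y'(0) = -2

General solution: y = C₁e^(4x) + C₂e^(-x)
Applying ICs: C₁ = 0, C₂ = 2
Particular solution: y = 2e^(-x)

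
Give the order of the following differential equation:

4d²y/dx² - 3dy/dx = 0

The order is 2 (highest derivative is of order 2).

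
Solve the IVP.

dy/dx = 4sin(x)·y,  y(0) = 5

General solution: y = Ce^(-4cos(x))
Applying IC y(0) = 5:
Particular solution: y = 5e^(4(1-cos(x)))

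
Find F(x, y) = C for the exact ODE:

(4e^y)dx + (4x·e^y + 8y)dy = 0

Verify exactness: ∂M/∂y = ∂N/∂x ✓
Find F(x,y) such that ∂F/∂x = M, ∂F/∂y = N
Solution: 4x·e^y + 4y² = C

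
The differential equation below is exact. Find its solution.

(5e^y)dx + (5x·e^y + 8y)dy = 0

Verify exactness: ∂M/∂y = ∂N/∂x ✓
Find F(x,y) such that ∂F/∂x = M, ∂F/∂y = N
Solution: 5x·e^y + 4y² = C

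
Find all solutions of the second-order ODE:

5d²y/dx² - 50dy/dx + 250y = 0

Characteristic equation: 5r² - 50r + 250 = 0
Divide by 5: r² - 10r + 50 = 0
Roots: r = 5 ± 5i (complex conjugates)
General solution: y = e^(5x)(C₁cos(5x) + C₂sin(5x))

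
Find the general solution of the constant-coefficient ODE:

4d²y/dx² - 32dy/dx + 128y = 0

Characteristic equation: 4r² - 32r + 128 = 0
Divide by 4: r² - 8r + 32 = 0
Roots: r = 4 ± 4i (complex conjugates)
General solution: y = e^(4x)(C₁cos(4x) + C₂sin(4x))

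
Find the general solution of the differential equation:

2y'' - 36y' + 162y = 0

Characteristic equation: 2r² - 36r + 162 = 0
Divide by 2: r² - 18r + 81 = 0
Factored: (r - 9)² = 0
Repeated root: r = 9
General solution: y = (C₁ + C₂x)e^(9x)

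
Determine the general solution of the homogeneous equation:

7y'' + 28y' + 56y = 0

Characteristic equation: 7r² + 28r + 56 = 0
Divide by 7: r² + 4r + 8 = 0
Roots: r = -2 ± 2i (complex conjugates)
General solution: y = e^(-2x)(C₁cos(2x) + C₂sin(2x))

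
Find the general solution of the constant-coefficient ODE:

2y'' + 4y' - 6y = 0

Characteristic equation: 2r² + 4r - 6 = 0
Divide by 2: r² + 2r - 3 = 0
Roots: r = 1, -3 (distinct real)
General solution: y = C₁e^x + C₂e^(-3x)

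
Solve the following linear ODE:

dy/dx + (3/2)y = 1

Using integrating factor method:

General solution: y = 2/3 + Ce^(-3x/2)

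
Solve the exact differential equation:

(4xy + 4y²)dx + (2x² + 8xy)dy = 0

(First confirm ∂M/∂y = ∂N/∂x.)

Verify exactness: ∂M/∂y = ∂N/∂x ✓
Find F(x,y) such that ∂F/∂x = M, ∂F/∂y = N
Solution: 2x²y + 4xy² = C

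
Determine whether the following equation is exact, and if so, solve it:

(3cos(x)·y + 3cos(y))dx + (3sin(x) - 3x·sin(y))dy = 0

Verify exactness: ∂M/∂y = ∂N/∂x ✓
Find F(x,y) such that ∂F/∂x = M, ∂F/∂y = N
Solution: 3sin(x)·y + 3x·cos(y) = C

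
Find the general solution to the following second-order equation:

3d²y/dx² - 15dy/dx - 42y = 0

Characteristic equation: 3r² - 15r - 42 = 0
Divide by 3: r² - 5r - 14 = 0
Roots: r = 7, -2 (distinct real)
General solution: y = C₁e^(7x) + C₂e^(-2x)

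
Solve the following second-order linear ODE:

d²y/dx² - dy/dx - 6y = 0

Characteristic equation: r² - r - 6 = 0
Roots: r = 3, -2 (distinct real)
General solution: y = C₁e^(3x) + C₂e^(-2x)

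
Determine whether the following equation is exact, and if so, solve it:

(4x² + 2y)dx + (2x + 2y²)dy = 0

Verify exactness: ∂M/∂y = ∂N/∂x ✓
Find F(x,y) such that ∂F/∂x = M, ∂F/∂y = N
Solution: 4x³/3 + 2xy + 2y³/3 = C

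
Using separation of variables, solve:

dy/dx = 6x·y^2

Separating variables and integrating:
-1/y = 3x^2 + C

General solution: y^-1 = -3x^2 + C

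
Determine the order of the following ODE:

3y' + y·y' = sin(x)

The order is 1 (highest derivative is of order 1).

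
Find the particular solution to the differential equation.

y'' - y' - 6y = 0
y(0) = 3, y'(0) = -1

General solution: y = C₁e^(3x) + C₂e^(-2x)
Applying ICs: C₁ = 1, C₂ = 2
Particular solution: y = e^(3x) + 2e^(-2x)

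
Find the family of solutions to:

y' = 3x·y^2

Separating variables and integrating:
-1/y = 3x^2/2 + C

General solution: y^-1 = (-3/2)x^2 + C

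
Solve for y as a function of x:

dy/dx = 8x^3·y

Separating variables and integrating:
ln|y| = 2x^4 + C

General solution: y = Ce^(2x^4)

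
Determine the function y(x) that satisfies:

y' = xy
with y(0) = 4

General solution: y = Ce^(x²/2)
Applying IC y(0) = 4:
Particular solution: y = 4e^(x²/2)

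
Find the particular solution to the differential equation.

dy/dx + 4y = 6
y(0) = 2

General solution: y = 3/2 + Ce^(-4x)
Applying y(0) = 2: C = 2 - 3/2 = 1/2
Particular solution: y = 3/2 + (1/2)e^(-4x)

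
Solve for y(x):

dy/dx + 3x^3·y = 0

Using integrating factor method:

General solution: y = Ce^(-3x^4/4)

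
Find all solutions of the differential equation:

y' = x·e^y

Separating variables and integrating:
-e^(-y) = x²/2 + C

General solution: y = -ln(C - x²/2)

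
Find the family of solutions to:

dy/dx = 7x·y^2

Separating variables and integrating:
-1/y = 7x^2/2 + C

General solution: y^-1 = (-7/2)x^2 + C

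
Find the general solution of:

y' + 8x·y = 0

Using integrating factor method:

General solution: y = Ce^(-4x^2)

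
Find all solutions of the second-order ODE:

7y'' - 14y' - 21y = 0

Characteristic equation: 7r² - 14r - 21 = 0
Divide by 7: r² - 2r - 3 = 0
Roots: r = 3, -1 (distinct real)
General solution: y = C₁e^(3x) + C₂e^(-x)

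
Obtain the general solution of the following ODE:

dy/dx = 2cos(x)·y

Separating variables and integrating:
ln|y| = 2sin(x) + C

General solution: y = Ce^(2sin(x))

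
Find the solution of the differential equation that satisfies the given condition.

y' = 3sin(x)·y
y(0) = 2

General solution: y = Ce^(-3cos(x))
Applying IC y(0) = 2:
Particular solution: y = 2e^(3(1-cos(x)))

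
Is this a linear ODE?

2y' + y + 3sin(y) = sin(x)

No. Nonlinear (sin(y) is nonlinear in y)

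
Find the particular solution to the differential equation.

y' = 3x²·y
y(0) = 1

General solution: y = Ce^(x³)
Applying IC y(0) = 1:
Particular solution: y = e^(x³)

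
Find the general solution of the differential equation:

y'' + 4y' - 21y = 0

Characteristic equation: r² + 4r - 21 = 0
Roots: r = 3, -7 (distinct real)
General solution: y = C₁e^(3x) + C₂e^(-7x)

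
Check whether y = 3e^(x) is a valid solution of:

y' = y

Verification:
y = 3e^(x)
y' = 3e^(x)
y = 3e^(x)
y' = y ✓

Yes, it is a solution.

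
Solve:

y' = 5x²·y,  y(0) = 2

General solution: y = Ce^(5x³/3)
Applying IC y(0) = 2:
Particular solution: y = 2e^(5x³/3)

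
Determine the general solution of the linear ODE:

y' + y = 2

Using integrating factor method:

General solution: y = 2 + Ce^(-x)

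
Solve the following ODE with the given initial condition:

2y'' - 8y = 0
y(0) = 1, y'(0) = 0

General solution: y = C₁e^(2x) + C₂e^(-2x)
Applying ICs: C₁ = 1/2, C₂ = 1/2
Particular solution: y = (1/2)e^(2x) + (1/2)e^(-2x)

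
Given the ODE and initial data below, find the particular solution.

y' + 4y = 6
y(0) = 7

General solution: y = 3/2 + Ce^(-4x)
Applying y(0) = 7: C = 7 - 3/2 = 11/2
Particular solution: y = 3/2 + (11/2)e^(-4x)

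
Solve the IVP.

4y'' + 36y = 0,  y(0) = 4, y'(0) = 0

General solution: y = C₁cos(3x) + C₂sin(3x)
Complex roots r = ±3i
Applying ICs: C₁ = 4, C₂ = 0
Particular solution: y = 4cos(3x)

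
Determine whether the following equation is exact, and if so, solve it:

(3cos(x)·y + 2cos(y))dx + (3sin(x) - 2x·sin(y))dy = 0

Verify exactness: ∂M/∂y = ∂N/∂x ✓
Find F(x,y) such that ∂F/∂x = M, ∂F/∂y = N
Solution: 3sin(x)·y + 2x·cos(y) = C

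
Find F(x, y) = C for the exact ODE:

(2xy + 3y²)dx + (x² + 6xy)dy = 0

Verify exactness: ∂M/∂y = ∂N/∂x ✓
Find F(x,y) such that ∂F/∂x = M, ∂F/∂y = N
Solution: x²y + 3xy² = C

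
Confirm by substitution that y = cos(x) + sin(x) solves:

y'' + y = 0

Verification:
y'' = -cos(x) - sin(x)
y'' + y = 0 ✓

Yes, it is a solution.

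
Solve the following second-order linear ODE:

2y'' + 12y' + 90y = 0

Characteristic equation: 2r² + 12r + 90 = 0
Divide by 2: r² + 6r + 45 = 0
Roots: r = -3 ± 6i (complex conjugates)
General solution: y = e^(-3x)(C₁cos(6x) + C₂sin(6x))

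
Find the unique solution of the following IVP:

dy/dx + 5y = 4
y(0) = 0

General solution: y = 4/5 + Ce^(-5x)
Applying y(0) = 0: C = 0 - 4/5 = -4/5
Particular solution: y = 4/5 - (4/5)e^(-5x)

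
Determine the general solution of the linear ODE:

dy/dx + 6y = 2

Using integrating factor method:

General solution: y = 1/3 + Ce^(-6x)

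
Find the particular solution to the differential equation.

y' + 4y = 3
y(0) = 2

General solution: y = 3/4 + Ce^(-4x)
Applying y(0) = 2: C = 2 - 3/4 = 5/4
Particular solution: y = 3/4 + (5/4)e^(-4x)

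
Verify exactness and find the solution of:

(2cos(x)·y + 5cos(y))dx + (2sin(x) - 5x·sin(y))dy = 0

Verify exactness: ∂M/∂y = ∂N/∂x ✓
Find F(x,y) such that ∂F/∂x = M, ∂F/∂y = N
Solution: 2sin(x)·y + 5x·cos(y) = C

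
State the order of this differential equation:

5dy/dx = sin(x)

The order is 1 (highest derivative is of order 1).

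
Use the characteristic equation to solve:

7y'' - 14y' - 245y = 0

Characteristic equation: 7r² - 14r - 245 = 0
Divide by 7: r² - 2r - 35 = 0
Roots: r = 7, -5 (distinct real)
General solution: y = C₁e^(7x) + C₂e^(-5x)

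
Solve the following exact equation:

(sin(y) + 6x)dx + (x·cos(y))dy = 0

Verify exactness: ∂M/∂y = ∂N/∂x ✓
Find F(x,y) such that ∂F/∂x = M, ∂F/∂y = N
Solution: x·sin(y) + 3x² = C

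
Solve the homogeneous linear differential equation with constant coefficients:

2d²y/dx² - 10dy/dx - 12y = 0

Characteristic equation: 2r² - 10r - 12 = 0
Divide by 2: r² - 5r - 6 = 0
Roots: r = 6, -1 (distinct real)
General solution: y = C₁e^(6x) + C₂e^(-x)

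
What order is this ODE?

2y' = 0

The order is 1 (highest derivative is of order 1).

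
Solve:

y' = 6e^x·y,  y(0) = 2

General solution: y = Ce^(6e^x)
Applying IC y(0) = 2:
Particular solution: y = 2e^(6(e^x - 1))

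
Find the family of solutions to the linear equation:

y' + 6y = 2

Using integrating factor method:

General solution: y = 1/3 + Ce^(-6x)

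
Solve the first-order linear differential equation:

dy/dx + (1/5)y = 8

Using integrating factor method:

General solution: y = 40 + Ce^(-x/5)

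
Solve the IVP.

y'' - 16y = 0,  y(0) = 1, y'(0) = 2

General solution: y = C₁e^(4x) + C₂e^(-4x)
Applying ICs: C₁ = 3/4, C₂ = 1/4
Particular solution: y = (3/4)e^(4x) + (1/4)e^(-4x)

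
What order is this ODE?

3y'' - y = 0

The order is 2 (highest derivative is of order 2).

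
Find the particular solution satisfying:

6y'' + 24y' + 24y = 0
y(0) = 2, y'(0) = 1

General solution: y = (C₁ + C₂x)e^(-2x)
Repeated root r = -2
Applying ICs: C₁ = 2, C₂ = 5
Particular solution: y = (2 + 5x)e^(-2x)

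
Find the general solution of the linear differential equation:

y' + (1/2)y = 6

Using integrating factor method:

General solution: y = 12 + Ce^(-x/2)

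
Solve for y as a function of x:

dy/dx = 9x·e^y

Separating variables and integrating:
-e^(-y) = 9x²/2 + C

General solution: y = -ln(C - 9x²/2)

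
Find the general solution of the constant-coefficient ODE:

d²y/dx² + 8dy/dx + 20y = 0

Characteristic equation: r² + 8r + 20 = 0
Roots: r = -4 ± 2i (complex conjugates)
General solution: y = e^(-4x)(C₁cos(2x) + C₂sin(2x))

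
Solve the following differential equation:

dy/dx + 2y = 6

Using integrating factor method:

General solution: y = 3 + Ce^(-2x)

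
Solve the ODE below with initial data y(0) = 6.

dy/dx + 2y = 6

General solution: y = 3 + Ce^(-2x)
Applying y(0) = 6: C = 6 - 3 = 3
Particular solution: y = 3 + 3e^(-2x)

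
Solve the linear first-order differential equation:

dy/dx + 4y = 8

Using integrating factor method:

General solution: y = 2 + Ce^(-4x)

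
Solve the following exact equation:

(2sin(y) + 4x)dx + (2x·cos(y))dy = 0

Verify exactness: ∂M/∂y = ∂N/∂x ✓
Find F(x,y) such that ∂F/∂x = M, ∂F/∂y = N
Solution: 2x·sin(y) + 2x² = C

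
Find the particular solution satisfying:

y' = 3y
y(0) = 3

General solution: y = Ce^(3x)
Applying IC y(0) = 3:
Particular solution: y = 3e^(3x)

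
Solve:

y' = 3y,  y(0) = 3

General solution: y = Ce^(3x)
Applying IC y(0) = 3:
Particular solution: y = 3e^(3x)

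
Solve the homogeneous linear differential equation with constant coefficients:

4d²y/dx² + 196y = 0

Characteristic equation: 4r² + 196 = 0
Divide by 4: r² + 49 = 0
Roots: r = ±7i (complex conjugates)
General solution: y = C₁cos(7x) + C₂sin(7x)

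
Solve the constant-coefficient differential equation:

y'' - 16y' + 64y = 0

Characteristic equation: r² - 16r + 64 = 0
Factored: (r - 8)² = 0
Repeated root: r = 8
General solution: y = (C₁ + C₂x)e^(8x)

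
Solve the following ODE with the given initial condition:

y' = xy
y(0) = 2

General solution: y = Ce^(x²/2)
Applying IC y(0) = 2:
Particular solution: y = 2e^(x²/2)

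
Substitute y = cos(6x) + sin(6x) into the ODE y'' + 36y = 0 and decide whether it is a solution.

Verification:
y'' = -36cos(6x) - 36sin(6x)
y'' + 36y = 0 ✓

Yes, it is a solution.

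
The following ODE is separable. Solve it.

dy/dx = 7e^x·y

Separating variables and integrating:
ln|y| = 7e^x + C

General solution: y = Ce^(7e^x)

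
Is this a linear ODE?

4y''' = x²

Yes. Linear (y and its derivatives appear to the first power only, no products of y terms)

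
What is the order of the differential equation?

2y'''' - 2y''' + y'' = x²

The order is 4 (highest derivative is of order 4).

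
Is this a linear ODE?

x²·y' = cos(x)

Yes. Linear (y and its derivatives appear to the first power only, no products of y terms)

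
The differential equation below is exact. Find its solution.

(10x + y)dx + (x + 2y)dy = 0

Verify exactness: ∂M/∂y = ∂N/∂x ✓
Find F(x,y) such that ∂F/∂x = M, ∂F/∂y = N
Solution: 5x² + xy + y² = C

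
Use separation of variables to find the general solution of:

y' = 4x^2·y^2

Separating variables and integrating:
-1/y = 4x^3/3 + C

General solution: y^-1 = (-4/3)x^3 + C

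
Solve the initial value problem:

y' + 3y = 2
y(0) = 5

General solution: y = 2/3 + Ce^(-3x)
Applying y(0) = 5: C = 5 - 2/3 = 13/3
Particular solution: y = 2/3 + (13/3)e^(-3x)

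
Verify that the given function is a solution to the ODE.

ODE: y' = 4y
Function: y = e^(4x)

Verification:
y = e^(4x)
y' = 4e^(4x)
4y = 4e^(4x)
y' = 4y ✓

Yes, it is a solution.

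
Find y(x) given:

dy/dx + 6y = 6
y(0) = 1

General solution: y = 1 + Ce^(-6x)
Applying y(0) = 1: C = 1 - 1 = 0
Particular solution: y = 1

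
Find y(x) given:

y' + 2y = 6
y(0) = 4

General solution: y = 3 + Ce^(-2x)
Applying y(0) = 4: C = 4 - 3 = 1
Particular solution: y = 3 + e^(-2x)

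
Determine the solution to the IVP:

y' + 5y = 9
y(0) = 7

General solution: y = 9/5 + Ce^(-5x)
Applying y(0) = 7: C = 7 - 9/5 = 26/5
Particular solution: y = 9/5 + (26/5)e^(-5x)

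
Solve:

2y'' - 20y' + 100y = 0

Characteristic equation: 2r² - 20r + 100 = 0
Divide by 2: r² - 10r + 50 = 0
Roots: r = 5 ± 5i (complex conjugates)
General solution: y = e^(5x)(C₁cos(5x) + C₂sin(5x))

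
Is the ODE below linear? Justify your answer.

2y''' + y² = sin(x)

No. Nonlinear (y² term)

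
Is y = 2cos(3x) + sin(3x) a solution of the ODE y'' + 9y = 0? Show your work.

Verification:
y'' = -18cos(3x) - 9sin(3x)
y'' + 9y = 0 ✓

Yes, it is a solution.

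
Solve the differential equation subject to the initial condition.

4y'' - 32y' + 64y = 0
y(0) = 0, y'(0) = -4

General solution: y = (C₁ + C₂x)e^(4x)
Repeated root r = 4
Applying ICs: C₁ = 0, C₂ = -4
Particular solution: y = -4xe^(4x)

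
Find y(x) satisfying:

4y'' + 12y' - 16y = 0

Characteristic equation: 4r² + 12r - 16 = 0
Divide by 4: r² + 3r - 4 = 0
Roots: r = 1, -4 (distinct real)
General solution: y = C₁e^x + C₂e^(-4x)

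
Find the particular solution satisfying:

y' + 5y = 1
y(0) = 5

General solution: y = 1/5 + Ce^(-5x)
Applying y(0) = 5: C = 5 - 1/5 = 24/5
Particular solution: y = 1/5 + (24/5)e^(-5x)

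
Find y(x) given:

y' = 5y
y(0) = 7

General solution: y = Ce^(5x)
Applying IC y(0) = 7:
Particular solution: y = 7e^(5x)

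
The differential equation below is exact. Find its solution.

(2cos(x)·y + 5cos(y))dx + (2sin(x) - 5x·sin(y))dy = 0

Verify exactness: ∂M/∂y = ∂N/∂x ✓
Find F(x,y) such that ∂F/∂x = M, ∂F/∂y = N
Solution: 2sin(x)·y + 5x·cos(y) = C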